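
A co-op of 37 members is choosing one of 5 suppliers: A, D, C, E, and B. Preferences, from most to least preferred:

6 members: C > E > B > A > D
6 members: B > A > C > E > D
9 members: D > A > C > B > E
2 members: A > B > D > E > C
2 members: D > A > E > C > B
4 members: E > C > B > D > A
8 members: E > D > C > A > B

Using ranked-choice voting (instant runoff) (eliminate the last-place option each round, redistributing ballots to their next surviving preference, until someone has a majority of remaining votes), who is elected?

E

Round 1: A 2, D 11, C 6, E 12, B 6. Eliminate A.
Round 2: D 11, C 6, E 12, B 8. Eliminate C.
Round 3: D 11, E 18, B 8. Eliminate B.
Round 4: D 13, E 24. E has a majority.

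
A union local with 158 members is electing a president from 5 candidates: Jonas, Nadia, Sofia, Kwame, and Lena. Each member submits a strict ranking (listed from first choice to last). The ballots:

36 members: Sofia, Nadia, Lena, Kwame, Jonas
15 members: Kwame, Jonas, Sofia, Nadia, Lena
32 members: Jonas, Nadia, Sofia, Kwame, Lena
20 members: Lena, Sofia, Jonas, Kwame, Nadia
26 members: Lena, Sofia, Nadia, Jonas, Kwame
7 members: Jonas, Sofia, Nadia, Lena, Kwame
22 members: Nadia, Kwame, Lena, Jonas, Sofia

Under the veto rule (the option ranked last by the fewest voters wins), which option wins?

Nadia

Last-place votes: Jonas 36, Nadia 20, Sofia 22, Kwame 33, Lena 47.
Nadia is ranked last by the fewest voters, so Nadia wins.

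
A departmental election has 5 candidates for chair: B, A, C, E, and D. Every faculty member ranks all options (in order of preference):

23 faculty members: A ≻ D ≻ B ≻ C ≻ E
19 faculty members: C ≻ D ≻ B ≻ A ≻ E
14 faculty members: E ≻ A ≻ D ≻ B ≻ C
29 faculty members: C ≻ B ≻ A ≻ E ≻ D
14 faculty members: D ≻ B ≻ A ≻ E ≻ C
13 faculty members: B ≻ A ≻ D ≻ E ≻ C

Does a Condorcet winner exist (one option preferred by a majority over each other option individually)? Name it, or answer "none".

none

Checking pairwise contests:
D beats B 70–42.
B beats A 75–37.
B beats C 64–48.
B beats E 98–14.
A beats D 79–33.
Every option loses at least one head-to-head, so there is no Condorcet winner.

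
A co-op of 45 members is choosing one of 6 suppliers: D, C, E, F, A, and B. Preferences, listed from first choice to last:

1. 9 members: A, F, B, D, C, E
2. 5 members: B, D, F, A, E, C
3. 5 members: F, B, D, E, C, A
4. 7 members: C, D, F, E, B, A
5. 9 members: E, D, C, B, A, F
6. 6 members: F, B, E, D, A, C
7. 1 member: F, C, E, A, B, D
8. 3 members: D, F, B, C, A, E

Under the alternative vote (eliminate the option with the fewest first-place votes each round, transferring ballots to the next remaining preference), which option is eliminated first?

Round 1: D 3, C 7, E 9, F 12, A 9, B 5. Eliminate D.

D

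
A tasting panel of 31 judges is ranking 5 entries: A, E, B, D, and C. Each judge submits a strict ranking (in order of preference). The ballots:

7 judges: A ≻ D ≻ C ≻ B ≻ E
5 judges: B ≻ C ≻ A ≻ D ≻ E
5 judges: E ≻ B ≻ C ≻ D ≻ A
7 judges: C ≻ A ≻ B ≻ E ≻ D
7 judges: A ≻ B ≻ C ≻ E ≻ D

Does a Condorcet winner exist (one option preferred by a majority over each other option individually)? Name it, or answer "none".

Checking pairwise contests:
C beats A 17–14.
A beats E 26–5.
A beats B 21–10.
A beats D 26–5.
B beats C 17–14.
Every option loses at least one head-to-head, so there is no Condorcet winner.

none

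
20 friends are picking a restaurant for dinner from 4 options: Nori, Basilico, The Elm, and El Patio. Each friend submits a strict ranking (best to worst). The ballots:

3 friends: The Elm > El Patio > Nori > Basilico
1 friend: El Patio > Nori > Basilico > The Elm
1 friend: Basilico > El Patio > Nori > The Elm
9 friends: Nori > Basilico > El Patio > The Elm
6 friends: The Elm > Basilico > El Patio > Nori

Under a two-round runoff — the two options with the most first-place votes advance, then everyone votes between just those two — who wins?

Round 1 first-place votes: Nori 9, Basilico 1, The Elm 9, El Patio 1.
Nori and The Elm advance.
Runoff: Nori is preferred to The Elm by 11 voters; The Elm by 9.
Nori wins the runoff.

Nori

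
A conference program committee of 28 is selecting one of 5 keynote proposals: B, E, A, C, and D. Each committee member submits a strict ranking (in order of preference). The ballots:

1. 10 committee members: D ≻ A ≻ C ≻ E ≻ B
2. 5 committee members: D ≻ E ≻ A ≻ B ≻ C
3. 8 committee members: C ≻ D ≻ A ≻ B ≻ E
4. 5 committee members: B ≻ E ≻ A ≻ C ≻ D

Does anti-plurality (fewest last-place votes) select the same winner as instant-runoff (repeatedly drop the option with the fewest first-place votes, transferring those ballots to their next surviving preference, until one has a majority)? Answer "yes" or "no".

no

Anti-plurality — last-place votes: B 10, E 8, A 0, C 5, D 5. Winner: A.
Instant-runoff — R1 B 5, E 0, A 0, C 8, D 15 (D winner). Winner: D.
The two methods disagree.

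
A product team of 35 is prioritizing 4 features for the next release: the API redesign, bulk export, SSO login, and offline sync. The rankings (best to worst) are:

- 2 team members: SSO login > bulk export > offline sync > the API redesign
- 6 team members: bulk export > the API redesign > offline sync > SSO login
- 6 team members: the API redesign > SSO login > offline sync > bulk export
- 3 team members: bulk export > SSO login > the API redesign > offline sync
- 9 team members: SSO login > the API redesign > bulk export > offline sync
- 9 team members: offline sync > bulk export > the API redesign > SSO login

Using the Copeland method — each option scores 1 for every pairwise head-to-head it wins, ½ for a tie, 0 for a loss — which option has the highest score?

bulk export

the API redesign: beats SSO login and offline sync; loses to bulk export → score 2.
bulk export: beats the API redesign, SSO login, and offline sync → score 3.
SSO login: beats offline sync; loses to the API redesign and bulk export → score 1.
offline sync: loses to the API redesign, bulk export, and SSO login → score 0.
bulk export has the best pairwise record.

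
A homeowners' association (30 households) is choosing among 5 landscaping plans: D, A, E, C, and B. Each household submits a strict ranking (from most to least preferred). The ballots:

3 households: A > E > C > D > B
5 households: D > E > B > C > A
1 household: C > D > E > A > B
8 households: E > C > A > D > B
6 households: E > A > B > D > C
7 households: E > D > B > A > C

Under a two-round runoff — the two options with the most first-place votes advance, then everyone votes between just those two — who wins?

E

Round 1 first-place votes: D 5, A 3, E 21, C 1, B 0.
E and D advance.
Runoff: E is preferred to D by 24 voters; D by 6.
E wins the runoff.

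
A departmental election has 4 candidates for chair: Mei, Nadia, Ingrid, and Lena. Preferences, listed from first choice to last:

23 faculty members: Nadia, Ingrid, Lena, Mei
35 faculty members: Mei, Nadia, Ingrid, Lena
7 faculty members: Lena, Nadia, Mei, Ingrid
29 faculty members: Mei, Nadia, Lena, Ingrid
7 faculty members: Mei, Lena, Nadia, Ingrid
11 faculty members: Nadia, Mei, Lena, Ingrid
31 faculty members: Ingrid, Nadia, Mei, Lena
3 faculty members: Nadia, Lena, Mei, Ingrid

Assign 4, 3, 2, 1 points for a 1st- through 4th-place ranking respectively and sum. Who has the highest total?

Mei: 23·1 + 35·4 + 7·2 + 29·4 + 7·4 + 11·3 + 31·2 + 3·2 = 422
Nadia: 23·4 + 35·3 + 7·3 + 29·3 + 7·2 + 11·4 + 31·3 + 3·4 = 468
Ingrid: 23·3 + 35·2 + 7·1 + 29·1 + 7·1 + 11·1 + 31·4 + 3·1 = 320
Lena: 23·2 + 35·1 + 7·4 + 29·2 + 7·3 + 11·2 + 31·1 + 3·3 = 250
Nadia has the highest Borda score (468).

Nadia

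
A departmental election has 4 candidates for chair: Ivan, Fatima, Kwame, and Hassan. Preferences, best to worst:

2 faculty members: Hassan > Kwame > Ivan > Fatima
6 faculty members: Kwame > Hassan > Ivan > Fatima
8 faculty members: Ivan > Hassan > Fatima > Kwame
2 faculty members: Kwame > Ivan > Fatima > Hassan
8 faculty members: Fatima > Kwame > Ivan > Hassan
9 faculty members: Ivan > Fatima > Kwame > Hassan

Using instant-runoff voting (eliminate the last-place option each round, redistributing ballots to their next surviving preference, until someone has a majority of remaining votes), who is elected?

Kwame

Round 1: Ivan 17, Fatima 8, Kwame 8, Hassan 2. Eliminate Hassan.
Round 2: Ivan 17, Fatima 8, Kwame 10. Eliminate Fatima.
Round 3: Ivan 17, Kwame 18. Kwame has a majority.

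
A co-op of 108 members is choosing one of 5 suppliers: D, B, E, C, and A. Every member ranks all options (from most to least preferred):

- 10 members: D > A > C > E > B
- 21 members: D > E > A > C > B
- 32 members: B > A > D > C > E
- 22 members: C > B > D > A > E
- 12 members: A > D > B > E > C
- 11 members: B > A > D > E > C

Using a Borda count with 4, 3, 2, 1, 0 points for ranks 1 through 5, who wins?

D

D: 10·4 + 21·4 + 32·2 + 22·2 + 12·3 + 11·2 = 290
B: 10·0 + 21·0 + 32·4 + 22·3 + 12·2 + 11·4 = 262
E: 10·1 + 21·3 + 32·0 + 22·0 + 12·1 + 11·1 = 96
C: 10·2 + 21·1 + 32·1 + 22·4 + 12·0 + 11·0 = 161
A: 10·3 + 21·2 + 32·3 + 22·1 + 12·4 + 11·3 = 271
D has the highest Borda score (290).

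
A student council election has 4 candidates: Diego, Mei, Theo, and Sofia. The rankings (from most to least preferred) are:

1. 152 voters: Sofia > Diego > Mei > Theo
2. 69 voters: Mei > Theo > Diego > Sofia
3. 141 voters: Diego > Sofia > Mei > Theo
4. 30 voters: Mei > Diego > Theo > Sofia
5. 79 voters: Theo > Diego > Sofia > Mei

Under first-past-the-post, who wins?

First-place votes: Diego 141, Mei 99, Theo 79, Sofia 152.
Sofia has the most first-place votes.

Sofia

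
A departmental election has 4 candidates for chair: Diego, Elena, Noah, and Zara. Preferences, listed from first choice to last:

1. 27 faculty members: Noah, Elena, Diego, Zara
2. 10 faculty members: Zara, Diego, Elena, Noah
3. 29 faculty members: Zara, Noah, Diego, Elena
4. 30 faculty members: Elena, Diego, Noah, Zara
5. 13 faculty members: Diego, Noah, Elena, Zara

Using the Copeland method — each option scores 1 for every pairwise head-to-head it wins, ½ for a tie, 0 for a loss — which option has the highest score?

Diego: beats Zara; loses to Elena and Noah → score 1.
Elena: beats Diego and Zara; loses to Noah → score 2.
Noah: beats Diego, Elena, and Zara → score 3.
Zara: loses to Diego, Elena, and Noah → score 0.
Noah has the best pairwise record.

Noah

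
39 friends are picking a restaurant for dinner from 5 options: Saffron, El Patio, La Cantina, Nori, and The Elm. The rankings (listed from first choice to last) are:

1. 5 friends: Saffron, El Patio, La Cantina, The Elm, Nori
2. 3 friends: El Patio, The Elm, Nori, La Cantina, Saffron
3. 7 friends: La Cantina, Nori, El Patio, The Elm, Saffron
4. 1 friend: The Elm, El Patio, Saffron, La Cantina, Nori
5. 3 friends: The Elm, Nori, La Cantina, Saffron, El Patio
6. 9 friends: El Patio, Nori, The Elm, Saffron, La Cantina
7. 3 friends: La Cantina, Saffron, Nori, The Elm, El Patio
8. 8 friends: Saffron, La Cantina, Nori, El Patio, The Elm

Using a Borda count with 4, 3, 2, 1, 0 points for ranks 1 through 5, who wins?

El Patio

Saffron: 5·4 + 3·0 + 7·0 + 1·2 + 3·1 + 9·1 + 3·3 + 8·4 = 75
El Patio: 5·3 + 3·4 + 7·2 + 1·3 + 3·0 + 9·4 + 3·0 + 8·1 = 88
La Cantina: 5·2 + 3·1 + 7·4 + 1·1 + 3·2 + 9·0 + 3·4 + 8·3 = 84
Nori: 5·0 + 3·2 + 7·3 + 1·0 + 3·3 + 9·3 + 3·2 + 8·2 = 85
The Elm: 5·1 + 3·3 + 7·1 + 1·4 + 3·4 + 9·2 + 3·1 + 8·0 = 58
El Patio has the highest Borda score (88).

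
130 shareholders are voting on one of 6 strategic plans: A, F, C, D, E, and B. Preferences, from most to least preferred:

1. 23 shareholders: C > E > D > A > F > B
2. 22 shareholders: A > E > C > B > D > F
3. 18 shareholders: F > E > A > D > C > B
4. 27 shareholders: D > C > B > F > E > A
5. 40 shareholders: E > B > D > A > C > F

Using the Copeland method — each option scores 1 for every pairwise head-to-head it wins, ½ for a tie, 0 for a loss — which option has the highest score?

A: beats F and C; loses to D, E, and B → score 2.
F: loses to A, C, D, E, and B → score 0.
C: beats F and B; loses to A, D, and E → score 2.
D: beats A, F, C, and B; loses to E → score 4.
E: beats A, F, C, D, and B → score 5.
B: beats A and F; loses to C, D, and E → score 2.
E has the best pairwise record.

E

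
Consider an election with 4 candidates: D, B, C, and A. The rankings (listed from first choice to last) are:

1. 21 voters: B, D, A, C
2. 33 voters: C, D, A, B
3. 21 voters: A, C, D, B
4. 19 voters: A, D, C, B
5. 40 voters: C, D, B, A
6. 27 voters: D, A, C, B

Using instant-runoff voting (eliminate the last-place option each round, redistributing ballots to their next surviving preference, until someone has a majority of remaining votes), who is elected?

Round 1: D 27, B 21, C 73, A 40. Eliminate B.
Round 2: D 48, C 73, A 40. Eliminate A.
Round 3: D 67, C 94. C has a majority.

C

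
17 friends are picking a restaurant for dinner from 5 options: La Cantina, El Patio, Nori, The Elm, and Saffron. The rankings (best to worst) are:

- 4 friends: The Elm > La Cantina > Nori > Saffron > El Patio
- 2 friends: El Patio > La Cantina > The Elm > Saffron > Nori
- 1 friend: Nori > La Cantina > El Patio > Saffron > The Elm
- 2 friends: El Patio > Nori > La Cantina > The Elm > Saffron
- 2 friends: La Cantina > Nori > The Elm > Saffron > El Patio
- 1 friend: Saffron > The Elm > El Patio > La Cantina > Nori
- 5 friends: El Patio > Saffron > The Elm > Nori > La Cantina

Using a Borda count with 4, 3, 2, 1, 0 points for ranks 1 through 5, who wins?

La Cantina: 4·3 + 2·3 + 1·3 + 2·2 + 2·4 + 1·1 + 5·0 = 34
El Patio: 4·0 + 2·4 + 1·2 + 2·4 + 2·0 + 1·2 + 5·4 = 40
Nori: 4·2 + 2·0 + 1·4 + 2·3 + 2·3 + 1·0 + 5·1 = 29
The Elm: 4·4 + 2·2 + 1·0 + 2·1 + 2·2 + 1·3 + 5·2 = 39
Saffron: 4·1 + 2·1 + 1·1 + 2·0 + 2·1 + 1·4 + 5·3 = 28
El Patio has the highest Borda score (40).

El Patio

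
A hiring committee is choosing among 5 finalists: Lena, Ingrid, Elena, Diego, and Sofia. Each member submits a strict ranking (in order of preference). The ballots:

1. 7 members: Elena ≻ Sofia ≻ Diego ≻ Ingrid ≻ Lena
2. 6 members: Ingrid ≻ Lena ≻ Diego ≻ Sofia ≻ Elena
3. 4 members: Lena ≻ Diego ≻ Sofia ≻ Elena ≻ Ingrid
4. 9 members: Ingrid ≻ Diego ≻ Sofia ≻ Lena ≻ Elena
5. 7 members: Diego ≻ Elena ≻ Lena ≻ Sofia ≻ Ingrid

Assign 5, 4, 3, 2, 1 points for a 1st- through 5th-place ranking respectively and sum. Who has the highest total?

Lena: 7·1 + 6·4 + 4·5 + 9·2 + 7·3 = 90
Ingrid: 7·2 + 6·5 + 4·1 + 9·5 + 7·1 = 100
Elena: 7·5 + 6·1 + 4·2 + 9·1 + 7·4 = 86
Diego: 7·3 + 6·3 + 4·4 + 9·4 + 7·5 = 126
Sofia: 7·4 + 6·2 + 4·3 + 9·3 + 7·2 = 93
Diego has the highest Borda score (126).

Diego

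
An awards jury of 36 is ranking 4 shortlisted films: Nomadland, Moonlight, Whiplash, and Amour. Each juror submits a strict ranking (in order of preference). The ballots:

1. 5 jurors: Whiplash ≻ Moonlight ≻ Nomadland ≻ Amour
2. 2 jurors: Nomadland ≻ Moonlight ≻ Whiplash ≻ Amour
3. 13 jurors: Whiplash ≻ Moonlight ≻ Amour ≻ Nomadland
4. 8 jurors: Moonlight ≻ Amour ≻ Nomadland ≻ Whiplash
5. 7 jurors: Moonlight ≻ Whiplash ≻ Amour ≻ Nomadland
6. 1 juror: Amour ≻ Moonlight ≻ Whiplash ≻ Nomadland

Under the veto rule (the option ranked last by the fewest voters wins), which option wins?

Last-place votes: Nomadland 21, Moonlight 0, Whiplash 8, Amour 7.
Moonlight is ranked last by the fewest voters, so Moonlight wins.

Moonlight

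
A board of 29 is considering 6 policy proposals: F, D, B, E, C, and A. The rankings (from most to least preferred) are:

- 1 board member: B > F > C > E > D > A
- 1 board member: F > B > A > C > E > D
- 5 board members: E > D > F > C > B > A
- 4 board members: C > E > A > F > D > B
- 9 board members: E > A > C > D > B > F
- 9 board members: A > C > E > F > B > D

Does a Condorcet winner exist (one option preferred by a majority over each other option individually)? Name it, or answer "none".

Checking pairwise contests:
E beats F 27–2.
F beats D 15–14.
F beats B 19–10.
C beats E 15–14.
A beats C 19–10.
E beats A 19–10.
Every option loses at least one head-to-head, so there is no Condorcet winner.

none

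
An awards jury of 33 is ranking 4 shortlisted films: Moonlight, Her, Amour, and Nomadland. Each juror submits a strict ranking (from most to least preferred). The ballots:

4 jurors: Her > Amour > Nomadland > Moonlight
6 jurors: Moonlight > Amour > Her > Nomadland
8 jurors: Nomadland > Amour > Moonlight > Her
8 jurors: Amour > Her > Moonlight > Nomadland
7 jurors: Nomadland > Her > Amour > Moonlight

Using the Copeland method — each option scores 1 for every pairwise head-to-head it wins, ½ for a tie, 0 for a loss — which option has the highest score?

Moonlight: loses to Her, Amour, and Nomadland → score 0.
Her: beats Moonlight and Nomadland; loses to Amour → score 2.
Amour: beats Moonlight, Her, and Nomadland → score 3.
Nomadland: beats Moonlight; loses to Her and Amour → score 1.
Amour has the best pairwise record.

Amour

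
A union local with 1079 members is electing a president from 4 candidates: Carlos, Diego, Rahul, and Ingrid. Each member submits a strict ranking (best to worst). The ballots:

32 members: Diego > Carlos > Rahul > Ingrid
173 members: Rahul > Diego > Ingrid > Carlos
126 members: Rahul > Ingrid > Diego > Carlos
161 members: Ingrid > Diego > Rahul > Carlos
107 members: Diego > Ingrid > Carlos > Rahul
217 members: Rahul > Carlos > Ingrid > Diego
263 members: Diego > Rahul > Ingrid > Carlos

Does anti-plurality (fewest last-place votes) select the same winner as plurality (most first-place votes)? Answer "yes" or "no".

Anti-plurality — last-place votes: Carlos 723, Diego 217, Rahul 107, Ingrid 32. Winner: Ingrid.
Plurality — first-place votes: Carlos 0, Diego 402, Rahul 516, Ingrid 161. Winner: Rahul.
The two methods disagree.

no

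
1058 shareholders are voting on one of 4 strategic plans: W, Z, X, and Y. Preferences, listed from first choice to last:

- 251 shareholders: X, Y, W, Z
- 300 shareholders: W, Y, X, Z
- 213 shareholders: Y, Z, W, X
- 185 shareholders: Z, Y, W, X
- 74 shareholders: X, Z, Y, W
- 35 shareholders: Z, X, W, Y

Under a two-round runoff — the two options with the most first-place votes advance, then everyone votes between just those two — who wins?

Round 1 first-place votes: W 300, Z 220, X 325, Y 213.
X and W advance.
Runoff: X is preferred to W by 360 voters; W by 698.
W wins the runoff.

W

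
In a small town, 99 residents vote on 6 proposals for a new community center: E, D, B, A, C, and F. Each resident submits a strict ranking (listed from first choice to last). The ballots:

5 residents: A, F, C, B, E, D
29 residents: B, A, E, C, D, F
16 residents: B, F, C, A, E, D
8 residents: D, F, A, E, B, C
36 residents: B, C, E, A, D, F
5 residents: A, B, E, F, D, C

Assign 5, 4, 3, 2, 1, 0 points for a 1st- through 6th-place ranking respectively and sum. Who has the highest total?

B

E: 5·1 + 29·3 + 16·1 + 8·2 + 36·3 + 5·3 = 247
D: 5·0 + 29·1 + 16·0 + 8·5 + 36·1 + 5·1 = 110
B: 5·2 + 29·5 + 16·5 + 8·1 + 36·5 + 5·4 = 443
A: 5·5 + 29·4 + 16·2 + 8·3 + 36·2 + 5·5 = 294
C: 5·3 + 29·2 + 16·3 + 8·0 + 36·4 + 5·0 = 265
F: 5·4 + 29·0 + 16·4 + 8·4 + 36·0 + 5·2 = 126
B has the highest Borda score (443).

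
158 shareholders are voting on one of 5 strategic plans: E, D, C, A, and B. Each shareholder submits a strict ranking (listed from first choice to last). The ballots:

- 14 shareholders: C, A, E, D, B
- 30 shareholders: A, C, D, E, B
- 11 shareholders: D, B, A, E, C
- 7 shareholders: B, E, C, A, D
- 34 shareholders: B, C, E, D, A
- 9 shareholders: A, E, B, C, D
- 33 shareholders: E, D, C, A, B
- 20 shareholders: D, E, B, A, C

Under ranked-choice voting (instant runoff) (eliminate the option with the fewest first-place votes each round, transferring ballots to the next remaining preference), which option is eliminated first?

Round 1: E 33, D 31, C 14, A 39, B 41. Eliminate C.

C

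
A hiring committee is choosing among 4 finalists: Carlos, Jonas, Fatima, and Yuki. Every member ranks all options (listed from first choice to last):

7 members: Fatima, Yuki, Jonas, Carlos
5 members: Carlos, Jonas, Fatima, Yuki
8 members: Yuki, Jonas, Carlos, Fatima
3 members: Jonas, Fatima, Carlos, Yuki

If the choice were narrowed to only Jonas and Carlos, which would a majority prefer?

Jonas

Voters preferring Jonas to Carlos: 18; preferring Carlos to Jonas: 5.
Jonas wins the head-to-head.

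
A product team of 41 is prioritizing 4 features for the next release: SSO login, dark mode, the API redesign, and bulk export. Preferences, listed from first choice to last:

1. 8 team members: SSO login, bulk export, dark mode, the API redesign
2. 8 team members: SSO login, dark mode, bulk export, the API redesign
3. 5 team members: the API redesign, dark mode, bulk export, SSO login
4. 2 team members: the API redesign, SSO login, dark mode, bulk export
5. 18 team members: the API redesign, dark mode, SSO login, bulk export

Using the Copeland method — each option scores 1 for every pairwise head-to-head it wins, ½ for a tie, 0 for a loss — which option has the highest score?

SSO login: beats bulk export; loses to dark mode and the API redesign → score 1.
dark mode: beats SSO login and bulk export; loses to the API redesign → score 2.
the API redesign: beats SSO login, dark mode, and bulk export → score 3.
bulk export: loses to SSO login, dark mode, and the API redesign → score 0.
the API redesign has the best pairwise record.

the API redesign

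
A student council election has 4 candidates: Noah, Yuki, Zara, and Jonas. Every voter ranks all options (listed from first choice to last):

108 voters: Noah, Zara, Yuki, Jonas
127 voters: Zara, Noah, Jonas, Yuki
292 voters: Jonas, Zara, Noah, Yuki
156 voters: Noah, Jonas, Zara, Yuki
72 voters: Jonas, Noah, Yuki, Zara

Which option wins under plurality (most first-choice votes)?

Jonas

First-place votes: Noah 264, Yuki 0, Zara 127, Jonas 364.
Jonas has the most first-place votes.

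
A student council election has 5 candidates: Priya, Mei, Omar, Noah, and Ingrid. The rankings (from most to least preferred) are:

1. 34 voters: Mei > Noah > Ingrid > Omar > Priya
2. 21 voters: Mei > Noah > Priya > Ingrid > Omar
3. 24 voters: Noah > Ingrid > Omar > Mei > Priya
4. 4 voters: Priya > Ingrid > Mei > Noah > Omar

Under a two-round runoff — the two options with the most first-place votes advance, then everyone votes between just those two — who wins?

Round 1 first-place votes: Priya 4, Mei 55, Omar 0, Noah 24, Ingrid 0.
Mei and Noah advance.
Runoff: Mei is preferred to Noah by 59 voters; Noah by 24.
Mei wins the runoff.

Mei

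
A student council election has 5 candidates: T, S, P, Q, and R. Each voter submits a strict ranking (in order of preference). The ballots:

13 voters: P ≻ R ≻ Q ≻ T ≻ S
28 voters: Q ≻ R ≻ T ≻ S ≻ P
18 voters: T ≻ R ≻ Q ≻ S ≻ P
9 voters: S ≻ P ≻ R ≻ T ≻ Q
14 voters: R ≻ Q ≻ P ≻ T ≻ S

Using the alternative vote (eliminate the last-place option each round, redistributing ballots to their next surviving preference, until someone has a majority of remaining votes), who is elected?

Round 1: T 18, S 9, P 13, Q 28, R 14. Eliminate S.
Round 2: T 18, P 22, Q 28, R 14. Eliminate R.
Round 3: T 18, P 22, Q 42. Q has a majority.

Q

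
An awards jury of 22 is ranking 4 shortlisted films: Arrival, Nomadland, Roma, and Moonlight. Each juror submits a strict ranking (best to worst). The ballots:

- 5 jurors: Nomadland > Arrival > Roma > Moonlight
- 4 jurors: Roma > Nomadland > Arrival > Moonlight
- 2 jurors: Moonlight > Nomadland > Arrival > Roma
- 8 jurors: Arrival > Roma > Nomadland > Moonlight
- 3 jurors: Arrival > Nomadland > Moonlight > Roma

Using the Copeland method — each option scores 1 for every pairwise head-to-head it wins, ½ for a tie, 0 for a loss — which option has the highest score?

Arrival: beats Roma and Moonlight; ties Nomadland → score 2.5.
Nomadland: beats Moonlight; ties Arrival; loses to Roma → score 1.5.
Roma: beats Nomadland and Moonlight; loses to Arrival → score 2.
Moonlight: loses to Arrival, Nomadland, and Roma → score 0.
Arrival has the best pairwise record.

Arrival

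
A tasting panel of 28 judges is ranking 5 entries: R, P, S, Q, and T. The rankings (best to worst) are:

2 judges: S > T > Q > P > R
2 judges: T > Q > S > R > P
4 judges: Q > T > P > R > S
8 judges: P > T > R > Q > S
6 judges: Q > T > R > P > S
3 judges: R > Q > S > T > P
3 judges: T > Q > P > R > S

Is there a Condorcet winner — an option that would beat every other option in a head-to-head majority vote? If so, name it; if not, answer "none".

T

T vs R: 25–3 for T.
T vs P: 20–8 for T.
T vs S: 23–5 for T.
T vs Q: 15–13 for T.
T beats every other option head-to-head.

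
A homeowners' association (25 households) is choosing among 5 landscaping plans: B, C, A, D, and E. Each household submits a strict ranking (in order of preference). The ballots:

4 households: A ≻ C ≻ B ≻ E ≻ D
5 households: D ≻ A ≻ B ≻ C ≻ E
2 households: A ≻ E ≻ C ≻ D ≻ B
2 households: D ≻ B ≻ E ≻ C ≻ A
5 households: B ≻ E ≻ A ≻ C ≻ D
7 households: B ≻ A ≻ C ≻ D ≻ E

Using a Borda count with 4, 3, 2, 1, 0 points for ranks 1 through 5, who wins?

B

B: 4·2 + 5·2 + 2·0 + 2·3 + 5·4 + 7·4 = 72
C: 4·3 + 5·1 + 2·2 + 2·1 + 5·1 + 7·2 = 42
A: 4·4 + 5·3 + 2·4 + 2·0 + 5·2 + 7·3 = 70
D: 4·0 + 5·4 + 2·1 + 2·4 + 5·0 + 7·1 = 37
E: 4·1 + 5·0 + 2·3 + 2·2 + 5·3 + 7·0 = 29
B has the highest Borda score (72).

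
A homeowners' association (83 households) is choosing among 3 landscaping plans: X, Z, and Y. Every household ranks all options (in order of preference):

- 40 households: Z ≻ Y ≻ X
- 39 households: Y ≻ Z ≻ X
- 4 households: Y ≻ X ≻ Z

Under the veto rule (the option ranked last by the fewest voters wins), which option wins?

Y

Last-place votes: X 79, Z 4, Y 0.
Y is ranked last by the fewest voters, so Y wins.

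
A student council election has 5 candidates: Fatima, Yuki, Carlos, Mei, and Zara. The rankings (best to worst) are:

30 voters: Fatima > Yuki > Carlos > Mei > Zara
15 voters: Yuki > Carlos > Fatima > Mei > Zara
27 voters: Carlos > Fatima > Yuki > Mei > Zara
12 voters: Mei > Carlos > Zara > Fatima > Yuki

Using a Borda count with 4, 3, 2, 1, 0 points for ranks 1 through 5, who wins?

Carlos

Fatima: 30·4 + 15·2 + 27·3 + 12·1 = 243
Yuki: 30·3 + 15·4 + 27·2 + 12·0 = 204
Carlos: 30·2 + 15·3 + 27·4 + 12·3 = 249
Mei: 30·1 + 15·1 + 27·1 + 12·4 = 120
Zara: 30·0 + 15·0 + 27·0 + 12·2 = 24
Carlos has the highest Borda score (249).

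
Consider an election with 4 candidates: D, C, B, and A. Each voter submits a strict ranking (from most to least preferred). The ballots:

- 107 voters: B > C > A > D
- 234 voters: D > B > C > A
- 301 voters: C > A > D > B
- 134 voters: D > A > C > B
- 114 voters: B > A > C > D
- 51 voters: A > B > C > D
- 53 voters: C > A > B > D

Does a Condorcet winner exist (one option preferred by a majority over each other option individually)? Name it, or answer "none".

Checking pairwise contests:
C beats D 626–368.
B beats C 506–488.
D beats B 669–325.
C beats A 695–299.
Every option loses at least one head-to-head, so there is no Condorcet winner.

none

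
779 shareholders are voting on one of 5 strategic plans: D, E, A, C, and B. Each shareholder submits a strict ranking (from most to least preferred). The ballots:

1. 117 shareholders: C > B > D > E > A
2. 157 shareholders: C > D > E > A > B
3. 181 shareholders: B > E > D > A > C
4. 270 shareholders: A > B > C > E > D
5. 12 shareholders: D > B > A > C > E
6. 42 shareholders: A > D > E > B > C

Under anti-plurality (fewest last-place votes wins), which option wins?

E

Last-place votes: D 270, E 12, A 117, C 223, B 157.
E is ranked last by the fewest voters, so E wins.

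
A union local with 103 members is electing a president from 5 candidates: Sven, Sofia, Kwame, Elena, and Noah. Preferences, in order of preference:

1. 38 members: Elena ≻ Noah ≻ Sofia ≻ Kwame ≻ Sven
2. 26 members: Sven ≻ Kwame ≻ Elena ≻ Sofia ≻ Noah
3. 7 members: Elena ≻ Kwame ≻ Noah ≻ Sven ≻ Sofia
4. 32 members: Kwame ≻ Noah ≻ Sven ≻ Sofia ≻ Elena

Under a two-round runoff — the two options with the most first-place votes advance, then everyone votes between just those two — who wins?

Kwame

Round 1 first-place votes: Sven 26, Sofia 0, Kwame 32, Elena 45, Noah 0.
Elena and Kwame advance.
Runoff: Elena is preferred to Kwame by 45 voters; Kwame by 58.
Kwame wins the runoff.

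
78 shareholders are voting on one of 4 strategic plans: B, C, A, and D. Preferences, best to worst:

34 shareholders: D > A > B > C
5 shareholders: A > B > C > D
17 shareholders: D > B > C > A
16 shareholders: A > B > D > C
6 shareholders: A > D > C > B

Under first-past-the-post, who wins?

D

First-place votes: B 0, C 0, A 27, D 51.
D has the most first-place votes.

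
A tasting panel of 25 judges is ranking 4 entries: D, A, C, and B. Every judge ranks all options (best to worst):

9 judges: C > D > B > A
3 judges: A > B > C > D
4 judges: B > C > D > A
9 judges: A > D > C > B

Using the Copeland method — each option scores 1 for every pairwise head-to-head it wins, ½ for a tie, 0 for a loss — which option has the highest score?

D: beats A and B; loses to C → score 2.
A: loses to D, C, and B → score 0.
C: beats D, A, and B → score 3.
B: beats A; loses to D and C → score 1.
C has the best pairwise record.

C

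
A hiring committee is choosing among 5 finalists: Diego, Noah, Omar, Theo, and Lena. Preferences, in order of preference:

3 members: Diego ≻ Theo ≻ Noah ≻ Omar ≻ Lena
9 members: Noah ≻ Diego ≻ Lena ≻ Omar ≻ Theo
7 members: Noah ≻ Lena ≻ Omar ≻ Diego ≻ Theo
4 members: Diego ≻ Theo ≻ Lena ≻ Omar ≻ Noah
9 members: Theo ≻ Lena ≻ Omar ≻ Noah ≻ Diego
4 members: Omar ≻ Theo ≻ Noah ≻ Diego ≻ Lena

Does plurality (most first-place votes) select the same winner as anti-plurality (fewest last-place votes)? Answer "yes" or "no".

no

Plurality — first-place votes: Diego 7, Noah 16, Omar 4, Theo 9, Lena 0. Winner: Noah.
Anti-plurality — last-place votes: Diego 9, Noah 4, Omar 0, Theo 16, Lena 7. Winner: Omar.
The two methods disagree.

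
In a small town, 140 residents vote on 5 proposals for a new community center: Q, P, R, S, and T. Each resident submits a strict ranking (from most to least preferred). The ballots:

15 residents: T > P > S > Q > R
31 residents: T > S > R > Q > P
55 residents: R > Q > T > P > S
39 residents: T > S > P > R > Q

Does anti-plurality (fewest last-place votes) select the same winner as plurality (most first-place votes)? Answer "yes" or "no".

yes

Anti-plurality — last-place votes: Q 39, P 31, R 15, S 55, T 0. Winner: T.
Plurality — first-place votes: Q 0, P 0, R 55, S 0, T 85. Winner: T.
The two methods agree.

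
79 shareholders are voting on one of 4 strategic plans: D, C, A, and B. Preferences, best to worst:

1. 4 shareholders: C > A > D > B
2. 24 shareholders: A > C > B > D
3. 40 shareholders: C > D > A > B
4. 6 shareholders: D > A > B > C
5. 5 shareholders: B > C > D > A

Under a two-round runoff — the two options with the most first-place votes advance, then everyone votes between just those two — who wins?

C

Round 1 first-place votes: D 6, C 44, A 24, B 5.
C and A advance.
Runoff: C is preferred to A by 49 voters; A by 30.
C wins the runoff.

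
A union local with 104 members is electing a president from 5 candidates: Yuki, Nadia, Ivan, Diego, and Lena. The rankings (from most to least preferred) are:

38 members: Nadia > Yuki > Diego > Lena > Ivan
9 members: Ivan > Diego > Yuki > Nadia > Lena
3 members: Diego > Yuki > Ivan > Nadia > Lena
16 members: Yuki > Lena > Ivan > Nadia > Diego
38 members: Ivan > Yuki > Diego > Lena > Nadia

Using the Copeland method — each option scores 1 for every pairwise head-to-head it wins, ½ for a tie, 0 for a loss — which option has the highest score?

Yuki: beats Nadia, Ivan, Diego, and Lena → score 4.
Nadia: beats Diego; loses to Yuki, Ivan, and Lena → score 1.
Ivan: beats Nadia and Diego; loses to Yuki and Lena → score 2.
Diego: beats Lena; loses to Yuki, Nadia, and Ivan → score 1.
Lena: beats Nadia and Ivan; loses to Yuki and Diego → score 2.
Yuki has the best pairwise record.

Yuki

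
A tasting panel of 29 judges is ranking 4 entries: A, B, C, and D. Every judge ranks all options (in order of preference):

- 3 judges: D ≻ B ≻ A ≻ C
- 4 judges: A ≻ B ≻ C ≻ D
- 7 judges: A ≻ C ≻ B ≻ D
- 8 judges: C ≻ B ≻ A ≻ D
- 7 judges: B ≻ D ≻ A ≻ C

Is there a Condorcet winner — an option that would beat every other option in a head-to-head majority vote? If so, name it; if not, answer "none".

none

Checking pairwise contests:
B beats A 18–11.
C beats B 15–14.
A beats C 21–8.
A beats D 19–10.
Every option loses at least one head-to-head, so there is no Condorcet winner.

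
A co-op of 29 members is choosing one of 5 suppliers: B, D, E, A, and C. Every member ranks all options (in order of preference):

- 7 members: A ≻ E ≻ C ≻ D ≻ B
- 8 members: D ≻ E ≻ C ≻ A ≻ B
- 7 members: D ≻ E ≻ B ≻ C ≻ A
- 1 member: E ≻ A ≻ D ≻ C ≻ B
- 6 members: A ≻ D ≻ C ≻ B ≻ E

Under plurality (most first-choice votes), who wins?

D

First-place votes: B 0, D 15, E 1, A 13, C 0.
D has the most first-place votes.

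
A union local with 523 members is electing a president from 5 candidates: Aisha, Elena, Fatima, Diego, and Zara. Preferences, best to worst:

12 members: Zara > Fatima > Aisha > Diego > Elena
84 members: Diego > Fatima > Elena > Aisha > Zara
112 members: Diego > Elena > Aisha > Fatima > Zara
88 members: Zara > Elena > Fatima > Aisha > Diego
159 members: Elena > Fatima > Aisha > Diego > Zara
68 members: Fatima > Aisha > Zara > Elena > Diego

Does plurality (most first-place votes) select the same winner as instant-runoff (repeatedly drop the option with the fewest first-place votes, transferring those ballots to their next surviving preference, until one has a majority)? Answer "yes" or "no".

yes

Plurality — first-place votes: Aisha 0, Elena 159, Fatima 68, Diego 196, Zara 100. Winner: Diego.
Instant-runoff — R1 Aisha 0, Elena 159, Fatima 68, Diego 196, Zara 100 (Aisha out); R2 Elena 159, Fatima 68, Diego 196, Zara 100 (Fatima out); R3 Elena 159, Diego 196, Zara 168 (Elena out); R4 Diego 355, Zara 168 (Diego winner). Winner: Diego.
The two methods agree.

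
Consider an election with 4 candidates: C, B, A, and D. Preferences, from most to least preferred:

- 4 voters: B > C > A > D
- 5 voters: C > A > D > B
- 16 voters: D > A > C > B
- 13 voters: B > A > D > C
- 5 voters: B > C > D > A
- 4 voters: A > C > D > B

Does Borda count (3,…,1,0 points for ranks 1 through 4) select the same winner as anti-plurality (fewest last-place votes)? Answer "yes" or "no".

no

Borda — scores: C 57, B 66, A 84, D 75. Winner: A.
Anti-plurality — last-place votes: C 13, B 25, A 5, D 4. Winner: D.
The two methods disagree.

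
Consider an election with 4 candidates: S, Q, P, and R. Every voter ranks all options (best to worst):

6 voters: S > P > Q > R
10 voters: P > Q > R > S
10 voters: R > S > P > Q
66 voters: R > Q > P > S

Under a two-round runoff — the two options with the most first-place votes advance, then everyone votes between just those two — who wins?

R

Round 1 first-place votes: S 6, Q 0, P 10, R 76.
R and P advance.
Runoff: R is preferred to P by 76 voters; P by 16.
R wins the runoff.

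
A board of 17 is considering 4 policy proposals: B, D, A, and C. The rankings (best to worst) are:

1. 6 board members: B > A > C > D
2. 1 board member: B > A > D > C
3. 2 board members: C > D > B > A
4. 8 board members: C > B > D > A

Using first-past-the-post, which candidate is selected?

First-place votes: B 7, D 0, A 0, C 10.
C has the most first-place votes.

C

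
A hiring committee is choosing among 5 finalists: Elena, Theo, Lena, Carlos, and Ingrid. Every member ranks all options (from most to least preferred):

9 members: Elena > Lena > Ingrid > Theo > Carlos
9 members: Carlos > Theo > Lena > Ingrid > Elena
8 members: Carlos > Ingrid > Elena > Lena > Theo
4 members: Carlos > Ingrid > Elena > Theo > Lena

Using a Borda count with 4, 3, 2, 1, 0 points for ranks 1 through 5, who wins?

Carlos

Elena: 9·4 + 9·0 + 8·2 + 4·2 = 60
Theo: 9·1 + 9·3 + 8·0 + 4·1 = 40
Lena: 9·3 + 9·2 + 8·1 + 4·0 = 53
Carlos: 9·0 + 9·4 + 8·4 + 4·4 = 84
Ingrid: 9·2 + 9·1 + 8·3 + 4·3 = 63
Carlos has the highest Borda score (84).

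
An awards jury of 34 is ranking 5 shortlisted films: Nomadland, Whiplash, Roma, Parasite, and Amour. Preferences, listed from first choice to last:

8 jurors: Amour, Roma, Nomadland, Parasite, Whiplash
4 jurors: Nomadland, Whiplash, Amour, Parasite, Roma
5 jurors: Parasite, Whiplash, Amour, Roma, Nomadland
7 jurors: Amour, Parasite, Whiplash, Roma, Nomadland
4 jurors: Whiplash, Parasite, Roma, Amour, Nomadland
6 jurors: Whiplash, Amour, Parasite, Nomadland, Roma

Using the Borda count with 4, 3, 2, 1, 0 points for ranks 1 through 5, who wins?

Nomadland: 8·2 + 4·4 + 5·0 + 7·0 + 4·0 + 6·1 = 38
Whiplash: 8·0 + 4·3 + 5·3 + 7·2 + 4·4 + 6·4 = 81
Roma: 8·3 + 4·0 + 5·1 + 7·1 + 4·2 + 6·0 = 44
Parasite: 8·1 + 4·1 + 5·4 + 7·3 + 4·3 + 6·2 = 77
Amour: 8·4 + 4·2 + 5·2 + 7·4 + 4·1 + 6·3 = 100
Amour has the highest Borda score (100).

Amour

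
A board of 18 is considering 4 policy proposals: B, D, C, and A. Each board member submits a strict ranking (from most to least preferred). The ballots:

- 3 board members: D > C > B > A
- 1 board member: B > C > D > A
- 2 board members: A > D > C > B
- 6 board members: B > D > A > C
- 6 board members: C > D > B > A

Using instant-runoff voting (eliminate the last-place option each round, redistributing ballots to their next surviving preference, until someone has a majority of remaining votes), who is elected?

C

Round 1: B 7, D 3, C 6, A 2. Eliminate A.
Round 2: B 7, D 5, C 6. Eliminate D.
Round 3: B 7, C 11. C has a majority.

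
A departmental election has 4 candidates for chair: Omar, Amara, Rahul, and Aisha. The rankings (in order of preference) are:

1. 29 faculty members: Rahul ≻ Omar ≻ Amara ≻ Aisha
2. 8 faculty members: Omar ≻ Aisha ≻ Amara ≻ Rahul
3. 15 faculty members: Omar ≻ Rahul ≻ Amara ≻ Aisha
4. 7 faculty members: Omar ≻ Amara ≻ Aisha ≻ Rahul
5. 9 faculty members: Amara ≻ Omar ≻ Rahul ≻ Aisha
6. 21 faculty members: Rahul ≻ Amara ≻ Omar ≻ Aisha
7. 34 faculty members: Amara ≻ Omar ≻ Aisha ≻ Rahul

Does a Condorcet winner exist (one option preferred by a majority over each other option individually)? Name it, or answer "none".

none

Checking pairwise contests:
Amara beats Omar 64–59.
Rahul beats Amara 65–58.
Omar beats Rahul 73–50.
Omar beats Aisha 123–0.
Every option loses at least one head-to-head, so there is no Condorcet winner.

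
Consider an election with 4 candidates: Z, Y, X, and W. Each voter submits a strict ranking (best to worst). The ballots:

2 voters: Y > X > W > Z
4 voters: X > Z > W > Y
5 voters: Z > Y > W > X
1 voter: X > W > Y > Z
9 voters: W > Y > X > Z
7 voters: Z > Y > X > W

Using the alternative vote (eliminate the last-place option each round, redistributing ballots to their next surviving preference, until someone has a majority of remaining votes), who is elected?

Z

Round 1: Z 12, Y 2, X 5, W 9. Eliminate Y.
Round 2: Z 12, X 7, W 9. Eliminate X.
Round 3: Z 16, W 12. Z has a majority.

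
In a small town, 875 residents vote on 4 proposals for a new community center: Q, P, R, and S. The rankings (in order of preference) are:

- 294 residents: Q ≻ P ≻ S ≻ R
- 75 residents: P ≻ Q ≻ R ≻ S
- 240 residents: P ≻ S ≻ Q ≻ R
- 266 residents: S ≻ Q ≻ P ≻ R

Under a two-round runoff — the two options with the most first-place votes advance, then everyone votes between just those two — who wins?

Round 1 first-place votes: Q 294, P 315, R 0, S 266.
P and Q advance.
Runoff: P is preferred to Q by 315 voters; Q by 560.
Q wins the runoff.

Q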